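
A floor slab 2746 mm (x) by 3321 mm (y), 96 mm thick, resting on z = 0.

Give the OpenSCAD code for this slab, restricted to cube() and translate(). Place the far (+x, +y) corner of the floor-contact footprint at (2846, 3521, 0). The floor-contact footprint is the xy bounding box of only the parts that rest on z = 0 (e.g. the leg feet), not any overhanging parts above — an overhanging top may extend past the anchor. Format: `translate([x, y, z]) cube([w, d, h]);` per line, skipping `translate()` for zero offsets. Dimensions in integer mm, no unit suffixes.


translate([100, 200, 0]) cube([2746, 3321, 96]);


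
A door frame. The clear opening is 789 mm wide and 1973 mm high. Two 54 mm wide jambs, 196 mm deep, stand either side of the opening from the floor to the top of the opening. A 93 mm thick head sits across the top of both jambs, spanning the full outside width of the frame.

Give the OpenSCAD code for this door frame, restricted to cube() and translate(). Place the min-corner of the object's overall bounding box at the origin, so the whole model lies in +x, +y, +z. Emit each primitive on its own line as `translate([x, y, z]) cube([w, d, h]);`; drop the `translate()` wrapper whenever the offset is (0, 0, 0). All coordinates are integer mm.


cube([54, 196, 1973]);
translate([843, 0, 0]) cube([54, 196, 1973]);
translate([0, 0, 1973]) cube([897, 196, 93]);


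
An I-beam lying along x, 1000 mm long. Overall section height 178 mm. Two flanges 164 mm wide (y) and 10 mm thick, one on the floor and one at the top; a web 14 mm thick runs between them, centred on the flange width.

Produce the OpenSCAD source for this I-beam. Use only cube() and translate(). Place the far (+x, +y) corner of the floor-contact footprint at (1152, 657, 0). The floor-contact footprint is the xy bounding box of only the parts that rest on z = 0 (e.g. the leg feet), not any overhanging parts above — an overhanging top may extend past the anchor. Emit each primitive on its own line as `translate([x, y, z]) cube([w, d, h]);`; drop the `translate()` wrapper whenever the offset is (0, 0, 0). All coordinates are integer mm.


translate([152, 493, 0]) cube([1000, 164, 10]);
translate([152, 568, 10]) cube([1000, 14, 158]);
translate([152, 493, 168]) cube([1000, 164, 10]);


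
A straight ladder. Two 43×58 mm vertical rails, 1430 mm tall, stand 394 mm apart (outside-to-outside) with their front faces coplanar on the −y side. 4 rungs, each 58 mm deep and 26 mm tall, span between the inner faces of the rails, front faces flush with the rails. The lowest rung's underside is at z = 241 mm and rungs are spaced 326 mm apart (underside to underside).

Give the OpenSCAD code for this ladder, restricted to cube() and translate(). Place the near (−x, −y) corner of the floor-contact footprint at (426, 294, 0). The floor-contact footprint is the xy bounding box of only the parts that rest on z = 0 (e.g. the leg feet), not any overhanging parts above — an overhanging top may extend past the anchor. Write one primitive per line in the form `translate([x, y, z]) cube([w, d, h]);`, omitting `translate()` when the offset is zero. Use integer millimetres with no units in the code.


translate([426, 294, 0]) cube([43, 58, 1430]);
translate([777, 294, 0]) cube([43, 58, 1430]);
translate([469, 294, 241]) cube([308, 58, 26]);
translate([469, 294, 567]) cube([308, 58, 26]);
translate([469, 294, 893]) cube([308, 58, 26]);
translate([469, 294, 1219]) cube([308, 58, 26]);


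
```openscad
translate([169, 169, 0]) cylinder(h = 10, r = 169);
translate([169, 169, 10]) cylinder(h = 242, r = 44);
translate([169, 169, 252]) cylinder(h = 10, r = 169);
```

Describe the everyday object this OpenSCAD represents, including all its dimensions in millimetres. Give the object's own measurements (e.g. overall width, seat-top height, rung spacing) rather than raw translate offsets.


A spool: two coaxial disc flanges of radius 169 mm and thickness 10 mm, joined by a core cylinder of radius 44 mm and height 242 mm. The lower flange rests on z = 0 and the three cylinders share a vertical axis.


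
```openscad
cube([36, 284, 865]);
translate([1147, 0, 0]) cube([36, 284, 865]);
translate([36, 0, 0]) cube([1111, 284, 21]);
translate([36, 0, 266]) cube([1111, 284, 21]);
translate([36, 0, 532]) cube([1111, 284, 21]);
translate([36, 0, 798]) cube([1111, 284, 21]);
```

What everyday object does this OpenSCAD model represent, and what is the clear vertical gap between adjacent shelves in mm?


A bookshelf. The clear shelf gap is 245 mm.

Two tall side panels with 4 horizontal boards between them — a bookshelf. The first two shelf undersides are at z = 0 and z = 266; with shelf thickness 21, the clear gap is 266 − 0 − 21 = 245 mm.


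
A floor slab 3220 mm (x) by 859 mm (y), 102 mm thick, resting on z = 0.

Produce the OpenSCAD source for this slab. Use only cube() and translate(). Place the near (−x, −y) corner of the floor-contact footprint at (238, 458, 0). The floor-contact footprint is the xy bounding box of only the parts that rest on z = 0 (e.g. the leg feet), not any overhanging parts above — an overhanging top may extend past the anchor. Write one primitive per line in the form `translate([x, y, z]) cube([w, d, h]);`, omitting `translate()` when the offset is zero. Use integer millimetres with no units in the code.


translate([238, 458, 0]) cube([3220, 859, 102]);


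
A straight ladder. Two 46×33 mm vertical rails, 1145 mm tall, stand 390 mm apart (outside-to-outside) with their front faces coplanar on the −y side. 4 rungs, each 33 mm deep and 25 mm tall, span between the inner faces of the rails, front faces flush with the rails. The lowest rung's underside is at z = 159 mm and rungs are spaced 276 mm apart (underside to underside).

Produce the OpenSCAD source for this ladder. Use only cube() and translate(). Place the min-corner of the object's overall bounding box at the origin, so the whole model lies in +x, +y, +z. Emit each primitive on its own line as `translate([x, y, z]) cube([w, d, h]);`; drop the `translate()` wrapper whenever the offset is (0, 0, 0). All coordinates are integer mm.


cube([46, 33, 1145]);
translate([344, 0, 0]) cube([46, 33, 1145]);
translate([46, 0, 159]) cube([298, 33, 25]);
translate([46, 0, 435]) cube([298, 33, 25]);
translate([46, 0, 711]) cube([298, 33, 25]);
translate([46, 0, 987]) cube([298, 33, 25]);


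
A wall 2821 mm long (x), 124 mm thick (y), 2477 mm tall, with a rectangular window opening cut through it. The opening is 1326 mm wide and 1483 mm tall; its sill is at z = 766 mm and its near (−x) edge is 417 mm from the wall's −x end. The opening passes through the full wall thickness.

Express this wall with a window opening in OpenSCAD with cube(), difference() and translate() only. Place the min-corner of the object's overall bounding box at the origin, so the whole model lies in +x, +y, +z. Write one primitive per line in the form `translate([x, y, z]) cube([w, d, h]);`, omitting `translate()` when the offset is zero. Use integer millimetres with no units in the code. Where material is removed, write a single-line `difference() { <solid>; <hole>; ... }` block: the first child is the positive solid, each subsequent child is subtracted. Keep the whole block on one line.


difference() { cube([2821, 124, 2477]); translate([417, 0, 766]) cube([1326, 124, 1483]); }


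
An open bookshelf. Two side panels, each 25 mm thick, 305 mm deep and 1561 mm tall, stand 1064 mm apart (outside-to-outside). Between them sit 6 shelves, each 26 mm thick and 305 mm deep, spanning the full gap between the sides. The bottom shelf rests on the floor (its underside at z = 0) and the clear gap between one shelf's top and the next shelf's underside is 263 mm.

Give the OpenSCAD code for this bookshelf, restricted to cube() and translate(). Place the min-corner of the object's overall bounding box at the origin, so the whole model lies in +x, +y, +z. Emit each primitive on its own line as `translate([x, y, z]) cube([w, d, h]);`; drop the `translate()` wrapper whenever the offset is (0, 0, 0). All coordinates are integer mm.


cube([25, 305, 1561]);
translate([1039, 0, 0]) cube([25, 305, 1561]);
translate([25, 0, 0]) cube([1014, 305, 26]);
translate([25, 0, 289]) cube([1014, 305, 26]);
translate([25, 0, 578]) cube([1014, 305, 26]);
translate([25, 0, 867]) cube([1014, 305, 26]);
translate([25, 0, 1156]) cube([1014, 305, 26]);
translate([25, 0, 1445]) cube([1014, 305, 26]);


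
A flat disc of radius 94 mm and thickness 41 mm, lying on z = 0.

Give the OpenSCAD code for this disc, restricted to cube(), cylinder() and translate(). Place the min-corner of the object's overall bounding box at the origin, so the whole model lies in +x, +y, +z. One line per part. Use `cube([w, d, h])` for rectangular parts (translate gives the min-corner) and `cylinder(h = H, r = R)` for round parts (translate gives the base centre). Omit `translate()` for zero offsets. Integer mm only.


translate([94, 94, 0]) cylinder(h = 41, r = 94);


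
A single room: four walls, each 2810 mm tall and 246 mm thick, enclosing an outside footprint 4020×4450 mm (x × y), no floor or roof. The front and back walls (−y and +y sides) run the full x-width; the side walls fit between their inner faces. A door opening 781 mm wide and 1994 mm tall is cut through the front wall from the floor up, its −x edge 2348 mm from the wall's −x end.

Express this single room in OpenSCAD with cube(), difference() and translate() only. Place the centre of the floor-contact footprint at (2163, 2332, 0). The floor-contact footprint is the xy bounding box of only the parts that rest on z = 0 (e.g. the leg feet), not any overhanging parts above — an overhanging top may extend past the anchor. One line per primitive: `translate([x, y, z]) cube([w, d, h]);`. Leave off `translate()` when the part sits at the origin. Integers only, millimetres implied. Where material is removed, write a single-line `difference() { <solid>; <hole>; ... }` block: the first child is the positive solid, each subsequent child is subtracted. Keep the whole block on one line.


difference() { translate([153, 107, 0]) cube([4020, 246, 2810]); translate([2501, 107, 0]) cube([781, 246, 1994]); }
translate([153, 4311, 0]) cube([4020, 246, 2810]);
translate([153, 353, 0]) cube([246, 3958, 2810]);
translate([3927, 353, 0]) cube([246, 3958, 2810]);


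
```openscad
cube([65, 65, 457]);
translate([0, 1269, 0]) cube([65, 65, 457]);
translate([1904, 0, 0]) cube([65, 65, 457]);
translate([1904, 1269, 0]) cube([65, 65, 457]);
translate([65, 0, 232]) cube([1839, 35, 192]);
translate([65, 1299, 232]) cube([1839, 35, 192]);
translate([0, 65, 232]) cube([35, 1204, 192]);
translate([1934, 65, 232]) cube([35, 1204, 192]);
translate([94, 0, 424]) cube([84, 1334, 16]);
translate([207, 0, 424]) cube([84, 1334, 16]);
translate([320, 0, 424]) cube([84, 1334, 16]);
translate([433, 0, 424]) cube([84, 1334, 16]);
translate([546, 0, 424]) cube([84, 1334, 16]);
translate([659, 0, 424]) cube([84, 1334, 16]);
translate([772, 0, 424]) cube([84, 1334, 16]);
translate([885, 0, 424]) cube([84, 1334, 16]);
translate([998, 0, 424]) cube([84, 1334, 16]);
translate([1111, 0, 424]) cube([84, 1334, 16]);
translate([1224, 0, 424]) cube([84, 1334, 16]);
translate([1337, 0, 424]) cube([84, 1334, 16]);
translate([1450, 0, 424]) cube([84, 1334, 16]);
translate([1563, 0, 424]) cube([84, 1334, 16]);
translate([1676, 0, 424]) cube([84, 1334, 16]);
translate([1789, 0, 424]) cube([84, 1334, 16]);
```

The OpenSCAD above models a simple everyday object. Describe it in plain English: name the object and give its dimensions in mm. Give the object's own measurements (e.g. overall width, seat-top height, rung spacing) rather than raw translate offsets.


A bed frame 1969 mm long (x) by 1334 mm wide (y). Four 65×65 mm corner posts, 457 mm tall, at the corners of the footprint. Four rails of 35 mm thickness and 192 mm height run between adjacent posts with their undersides at z = 232 mm, their outer faces flush with the outside of the frame (the two x-running rails run between the posts' inner faces; the two y-running rails run between the posts' inner faces). 16 slats, each 84 mm wide (x) and 16 mm thick, lie across the top of the two x-running rails, running the full 1334 mm width of the frame in y; along x they sit between the end posts with a 29 mm gap after the −x posts and between neighbouring slats, leaving 31 mm before the +x posts.


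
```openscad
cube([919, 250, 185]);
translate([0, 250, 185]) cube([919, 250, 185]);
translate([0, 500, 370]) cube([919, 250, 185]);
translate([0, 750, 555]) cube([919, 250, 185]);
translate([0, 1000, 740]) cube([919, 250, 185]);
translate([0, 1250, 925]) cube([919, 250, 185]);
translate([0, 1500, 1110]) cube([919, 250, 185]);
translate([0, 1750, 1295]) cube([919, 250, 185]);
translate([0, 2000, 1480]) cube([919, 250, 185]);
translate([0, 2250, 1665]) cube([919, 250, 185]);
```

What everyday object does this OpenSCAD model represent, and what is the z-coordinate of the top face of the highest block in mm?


A staircase. The total rise is 1850 mm.

10 identical blocks, each offset up and back from the previous — a staircase. Each step is 185 mm tall and there are 10 of them, so the total rise is 10 × 185 = 1850 mm.


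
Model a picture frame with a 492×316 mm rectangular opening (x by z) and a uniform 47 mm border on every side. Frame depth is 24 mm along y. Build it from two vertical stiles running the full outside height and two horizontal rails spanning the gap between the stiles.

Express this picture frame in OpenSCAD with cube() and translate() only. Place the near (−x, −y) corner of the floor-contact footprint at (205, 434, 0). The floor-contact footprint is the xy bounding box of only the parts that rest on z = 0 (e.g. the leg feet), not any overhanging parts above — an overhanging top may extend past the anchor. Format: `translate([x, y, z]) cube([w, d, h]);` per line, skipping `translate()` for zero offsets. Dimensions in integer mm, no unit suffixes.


translate([205, 434, 0]) cube([47, 24, 410]);
translate([744, 434, 0]) cube([47, 24, 410]);
translate([252, 434, 0]) cube([492, 24, 47]);
translate([252, 434, 363]) cube([492, 24, 47]);


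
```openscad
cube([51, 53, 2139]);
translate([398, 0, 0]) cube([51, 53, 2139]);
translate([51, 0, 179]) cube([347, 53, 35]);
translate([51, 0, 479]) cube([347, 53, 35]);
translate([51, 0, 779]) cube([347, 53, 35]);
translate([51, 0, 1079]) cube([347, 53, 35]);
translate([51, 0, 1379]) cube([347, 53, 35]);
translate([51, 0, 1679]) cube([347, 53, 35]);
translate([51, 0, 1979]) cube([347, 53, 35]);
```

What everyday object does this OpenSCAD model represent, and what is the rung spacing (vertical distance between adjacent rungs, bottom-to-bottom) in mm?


A ladder. The rung spacing is 300 mm.

Two tall 51×53 posts with 7 short bars between them — a ladder. Adjacent rungs sit at z = 179 and z = 479, so the spacing is 479 − 179 = 300 mm.


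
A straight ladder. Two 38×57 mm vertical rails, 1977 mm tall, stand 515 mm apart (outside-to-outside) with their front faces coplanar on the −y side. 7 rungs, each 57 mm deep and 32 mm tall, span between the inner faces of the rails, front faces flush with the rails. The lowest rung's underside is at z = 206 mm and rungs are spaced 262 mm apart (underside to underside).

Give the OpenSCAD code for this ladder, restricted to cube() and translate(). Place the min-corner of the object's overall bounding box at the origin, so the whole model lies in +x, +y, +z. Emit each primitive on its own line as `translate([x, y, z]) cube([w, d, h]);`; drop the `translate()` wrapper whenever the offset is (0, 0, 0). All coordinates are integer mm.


cube([38, 57, 1977]);
translate([477, 0, 0]) cube([38, 57, 1977]);
translate([38, 0, 206]) cube([439, 57, 32]);
translate([38, 0, 468]) cube([439, 57, 32]);
translate([38, 0, 730]) cube([439, 57, 32]);
translate([38, 0, 992]) cube([439, 57, 32]);
translate([38, 0, 1254]) cube([439, 57, 32]);
translate([38, 0, 1516]) cube([439, 57, 32]);
translate([38, 0, 1778]) cube([439, 57, 32]);


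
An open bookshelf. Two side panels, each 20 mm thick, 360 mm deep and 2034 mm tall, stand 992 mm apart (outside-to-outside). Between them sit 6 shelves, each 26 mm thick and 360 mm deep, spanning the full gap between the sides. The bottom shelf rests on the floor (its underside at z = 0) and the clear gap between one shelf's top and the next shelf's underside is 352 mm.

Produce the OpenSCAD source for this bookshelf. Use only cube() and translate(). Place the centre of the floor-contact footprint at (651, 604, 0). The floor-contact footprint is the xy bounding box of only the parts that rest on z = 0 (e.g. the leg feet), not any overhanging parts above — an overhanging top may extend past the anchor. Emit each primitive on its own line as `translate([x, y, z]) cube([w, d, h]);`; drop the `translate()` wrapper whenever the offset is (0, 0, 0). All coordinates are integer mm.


translate([155, 424, 0]) cube([20, 360, 2034]);
translate([1127, 424, 0]) cube([20, 360, 2034]);
translate([175, 424, 0]) cube([952, 360, 26]);
translate([175, 424, 378]) cube([952, 360, 26]);
translate([175, 424, 756]) cube([952, 360, 26]);
translate([175, 424, 1134]) cube([952, 360, 26]);
translate([175, 424, 1512]) cube([952, 360, 26]);
translate([175, 424, 1890]) cube([952, 360, 26]);


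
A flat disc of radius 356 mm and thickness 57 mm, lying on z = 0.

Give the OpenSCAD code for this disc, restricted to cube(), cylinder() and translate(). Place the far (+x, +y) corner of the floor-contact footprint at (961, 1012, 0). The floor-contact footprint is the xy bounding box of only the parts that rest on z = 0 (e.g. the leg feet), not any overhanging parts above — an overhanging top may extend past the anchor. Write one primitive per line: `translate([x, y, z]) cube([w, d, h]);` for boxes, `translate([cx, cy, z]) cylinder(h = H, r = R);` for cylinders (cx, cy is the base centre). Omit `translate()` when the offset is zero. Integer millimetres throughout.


translate([605, 656, 0]) cylinder(h = 57, r = 356);


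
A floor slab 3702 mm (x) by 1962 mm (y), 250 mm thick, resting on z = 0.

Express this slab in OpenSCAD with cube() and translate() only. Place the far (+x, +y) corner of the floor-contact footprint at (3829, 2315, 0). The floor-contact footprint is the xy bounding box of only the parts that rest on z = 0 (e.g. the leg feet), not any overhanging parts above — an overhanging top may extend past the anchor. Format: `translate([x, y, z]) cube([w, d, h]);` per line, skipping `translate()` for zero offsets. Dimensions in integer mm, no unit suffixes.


translate([127, 353, 0]) cube([3702, 1962, 250]);


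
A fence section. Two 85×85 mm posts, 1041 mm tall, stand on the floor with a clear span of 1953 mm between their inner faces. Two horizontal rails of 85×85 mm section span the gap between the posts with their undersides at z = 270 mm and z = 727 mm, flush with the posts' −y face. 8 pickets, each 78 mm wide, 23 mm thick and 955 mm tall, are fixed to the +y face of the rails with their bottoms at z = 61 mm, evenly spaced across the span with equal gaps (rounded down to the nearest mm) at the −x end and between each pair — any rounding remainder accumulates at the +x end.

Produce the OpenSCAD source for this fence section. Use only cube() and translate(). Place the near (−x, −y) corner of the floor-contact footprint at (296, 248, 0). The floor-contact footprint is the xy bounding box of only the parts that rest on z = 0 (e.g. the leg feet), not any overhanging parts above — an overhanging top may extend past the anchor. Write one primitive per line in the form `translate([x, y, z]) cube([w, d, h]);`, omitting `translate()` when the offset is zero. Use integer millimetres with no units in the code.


translate([296, 248, 0]) cube([85, 85, 1041]);
translate([2334, 248, 0]) cube([85, 85, 1041]);
translate([381, 248, 270]) cube([1953, 85, 85]);
translate([381, 248, 727]) cube([1953, 85, 85]);
translate([528, 333, 61]) cube([78, 23, 955]);
translate([753, 333, 61]) cube([78, 23, 955]);
translate([978, 333, 61]) cube([78, 23, 955]);
translate([1203, 333, 61]) cube([78, 23, 955]);
translate([1428, 333, 61]) cube([78, 23, 955]);
translate([1653, 333, 61]) cube([78, 23, 955]);
translate([1878, 333, 61]) cube([78, 23, 955]);
translate([2103, 333, 61]) cube([78, 23, 955]);


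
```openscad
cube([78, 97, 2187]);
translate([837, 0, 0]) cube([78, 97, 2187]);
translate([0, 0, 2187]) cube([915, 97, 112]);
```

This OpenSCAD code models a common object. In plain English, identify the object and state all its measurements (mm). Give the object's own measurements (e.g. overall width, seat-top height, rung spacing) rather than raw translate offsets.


A door frame. The clear opening is 759 mm wide and 2187 mm high. Two 78 mm wide jambs, 97 mm deep, stand either side of the opening from the floor to the top of the opening. A 112 mm thick head sits across the top of both jambs, spanning the full outside width of the frame.


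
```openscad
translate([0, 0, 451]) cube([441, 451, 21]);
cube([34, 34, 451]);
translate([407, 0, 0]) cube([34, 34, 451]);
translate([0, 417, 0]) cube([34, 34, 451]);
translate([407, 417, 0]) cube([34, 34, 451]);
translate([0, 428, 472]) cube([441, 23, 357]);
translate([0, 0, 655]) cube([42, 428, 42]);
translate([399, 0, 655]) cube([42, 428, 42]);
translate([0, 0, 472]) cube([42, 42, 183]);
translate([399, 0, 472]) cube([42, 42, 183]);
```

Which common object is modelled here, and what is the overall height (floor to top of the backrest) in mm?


A chair. The overall height is 829 mm.

A slab on four corner posts with a tall panel at the back — a chair. The seat slab sits at z = 451 with thickness 21, and the 357 mm backrest starts at the seat top, so the overall height is 451 + 21 + 357 = 829 mm.


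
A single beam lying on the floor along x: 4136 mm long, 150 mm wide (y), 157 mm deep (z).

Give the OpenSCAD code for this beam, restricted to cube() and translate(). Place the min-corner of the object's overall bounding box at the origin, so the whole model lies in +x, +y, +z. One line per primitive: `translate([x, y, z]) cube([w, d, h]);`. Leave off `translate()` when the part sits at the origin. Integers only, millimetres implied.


cube([4136, 150, 157]);


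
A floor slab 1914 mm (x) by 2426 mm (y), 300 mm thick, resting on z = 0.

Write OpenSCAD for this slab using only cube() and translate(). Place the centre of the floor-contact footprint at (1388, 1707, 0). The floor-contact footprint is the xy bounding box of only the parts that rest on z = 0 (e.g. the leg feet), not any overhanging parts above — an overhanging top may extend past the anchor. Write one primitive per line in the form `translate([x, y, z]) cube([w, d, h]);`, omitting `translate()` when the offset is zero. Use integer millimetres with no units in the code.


translate([431, 494, 0]) cube([1914, 2426, 300]);


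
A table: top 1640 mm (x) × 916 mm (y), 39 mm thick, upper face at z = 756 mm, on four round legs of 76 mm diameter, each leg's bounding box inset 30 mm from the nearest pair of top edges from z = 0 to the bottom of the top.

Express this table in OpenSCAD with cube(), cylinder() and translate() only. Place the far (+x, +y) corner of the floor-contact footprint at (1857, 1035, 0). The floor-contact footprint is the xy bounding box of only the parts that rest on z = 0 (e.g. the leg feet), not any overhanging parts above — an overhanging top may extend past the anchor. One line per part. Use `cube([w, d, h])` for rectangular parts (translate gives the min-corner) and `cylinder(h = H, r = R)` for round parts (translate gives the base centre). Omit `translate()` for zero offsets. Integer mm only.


translate([247, 149, 717]) cube([1640, 916, 39]);
translate([315, 217, 0]) cylinder(h = 717, r = 38);
translate([1819, 217, 0]) cylinder(h = 717, r = 38);
translate([315, 997, 0]) cylinder(h = 717, r = 38);
translate([1819, 997, 0]) cylinder(h = 717, r = 38);


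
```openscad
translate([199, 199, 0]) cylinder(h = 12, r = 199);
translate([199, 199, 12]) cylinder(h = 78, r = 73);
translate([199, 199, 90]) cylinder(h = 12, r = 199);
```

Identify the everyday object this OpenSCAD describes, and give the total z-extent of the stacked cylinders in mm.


A spool. The overall height is 102 mm.

Three coaxial cylinders, large–small–large — a spool. Two 12 mm flanges and a 78 mm core give 12 + 78 + 12 = 102 mm.


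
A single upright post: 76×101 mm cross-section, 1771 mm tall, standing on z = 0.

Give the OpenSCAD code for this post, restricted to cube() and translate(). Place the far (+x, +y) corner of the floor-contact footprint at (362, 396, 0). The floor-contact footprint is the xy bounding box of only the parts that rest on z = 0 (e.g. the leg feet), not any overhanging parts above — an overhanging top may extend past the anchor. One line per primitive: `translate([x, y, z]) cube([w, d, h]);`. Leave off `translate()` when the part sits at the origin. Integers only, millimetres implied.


translate([286, 295, 0]) cube([76, 101, 1771]);


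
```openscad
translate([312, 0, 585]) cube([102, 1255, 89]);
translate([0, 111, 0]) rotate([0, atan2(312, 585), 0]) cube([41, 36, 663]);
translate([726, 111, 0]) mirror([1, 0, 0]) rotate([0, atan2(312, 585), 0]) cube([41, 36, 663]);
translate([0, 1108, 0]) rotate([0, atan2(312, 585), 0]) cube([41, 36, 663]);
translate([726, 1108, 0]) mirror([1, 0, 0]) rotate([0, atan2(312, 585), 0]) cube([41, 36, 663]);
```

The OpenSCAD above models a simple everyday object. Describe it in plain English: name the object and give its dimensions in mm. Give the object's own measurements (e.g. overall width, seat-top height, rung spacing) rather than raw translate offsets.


A sawhorse. A 102×1255×89 mm beam (x, y, z) sits on two A-frame leg pairs. Each pair is two raked legs of 41×36 mm section (36 mm along y) splaying symmetrically in x. Each leg rises 585 mm vertically over 312 mm of horizontal reach and is 663 mm long along its own axis. Every leg's outer bottom edge rests on the floor and its outer top edge meets a bottom edge of the beam — the left legs (tilting toward +x) meet the beam's −x bottom edge, the right legs (their mirror images, tilting toward −x) meet its +x bottom edge — so the leg tops tuck under the beam, the beam's underside is 585 mm above the floor, and the feet are 726 mm apart outside-to-outside with the beam centred between them. The two leg pairs are set in 111 mm from either end of the beam.


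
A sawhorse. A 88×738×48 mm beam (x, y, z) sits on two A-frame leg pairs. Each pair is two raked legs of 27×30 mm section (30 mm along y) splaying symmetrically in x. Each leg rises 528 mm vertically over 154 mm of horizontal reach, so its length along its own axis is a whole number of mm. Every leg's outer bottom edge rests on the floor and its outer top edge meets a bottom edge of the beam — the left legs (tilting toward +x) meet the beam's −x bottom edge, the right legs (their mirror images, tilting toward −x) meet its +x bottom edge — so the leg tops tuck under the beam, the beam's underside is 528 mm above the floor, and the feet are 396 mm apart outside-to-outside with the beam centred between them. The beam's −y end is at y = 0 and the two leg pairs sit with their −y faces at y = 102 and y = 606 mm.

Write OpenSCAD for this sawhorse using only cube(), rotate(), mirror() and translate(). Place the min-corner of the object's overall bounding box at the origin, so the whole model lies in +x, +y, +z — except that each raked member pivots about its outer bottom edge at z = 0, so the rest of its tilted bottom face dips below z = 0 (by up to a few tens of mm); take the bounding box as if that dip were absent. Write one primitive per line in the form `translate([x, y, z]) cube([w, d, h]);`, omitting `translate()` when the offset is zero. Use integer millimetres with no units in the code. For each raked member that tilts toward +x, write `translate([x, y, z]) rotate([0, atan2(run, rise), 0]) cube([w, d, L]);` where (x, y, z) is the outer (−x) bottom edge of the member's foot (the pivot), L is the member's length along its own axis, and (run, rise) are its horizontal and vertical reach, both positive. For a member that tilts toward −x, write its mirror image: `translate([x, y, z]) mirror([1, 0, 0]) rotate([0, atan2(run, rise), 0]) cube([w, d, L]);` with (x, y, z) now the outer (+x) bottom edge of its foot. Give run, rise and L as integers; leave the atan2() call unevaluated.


// leg length = √(154² + 528²) = 550
// right-leg outer foot x = 2·154 + 88 = 396
// beam min-corner = (154, 0, 528)
translate([154, 0, 528]) cube([88, 738, 48]);
translate([0, 102, 0]) rotate([0, atan2(154, 528), 0]) cube([27, 30, 550]);
translate([396, 102, 0]) mirror([1, 0, 0]) rotate([0, atan2(154, 528), 0]) cube([27, 30, 550]);
translate([0, 606, 0]) rotate([0, atan2(154, 528), 0]) cube([27, 30, 550]);
translate([396, 606, 0]) mirror([1, 0, 0]) rotate([0, atan2(154, 528), 0]) cube([27, 30, 550]);


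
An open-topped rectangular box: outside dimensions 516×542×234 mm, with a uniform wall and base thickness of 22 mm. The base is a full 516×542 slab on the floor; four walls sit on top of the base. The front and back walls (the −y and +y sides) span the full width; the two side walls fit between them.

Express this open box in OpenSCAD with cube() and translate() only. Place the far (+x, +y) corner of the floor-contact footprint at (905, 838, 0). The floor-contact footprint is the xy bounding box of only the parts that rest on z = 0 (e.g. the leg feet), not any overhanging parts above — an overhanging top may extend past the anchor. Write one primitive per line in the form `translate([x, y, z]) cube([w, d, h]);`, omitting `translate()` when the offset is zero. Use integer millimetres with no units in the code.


translate([389, 296, 0]) cube([516, 542, 22]);
translate([389, 296, 22]) cube([516, 22, 212]);
translate([389, 816, 22]) cube([516, 22, 212]);
translate([389, 318, 22]) cube([22, 498, 212]);
translate([883, 318, 22]) cube([22, 498, 212]);


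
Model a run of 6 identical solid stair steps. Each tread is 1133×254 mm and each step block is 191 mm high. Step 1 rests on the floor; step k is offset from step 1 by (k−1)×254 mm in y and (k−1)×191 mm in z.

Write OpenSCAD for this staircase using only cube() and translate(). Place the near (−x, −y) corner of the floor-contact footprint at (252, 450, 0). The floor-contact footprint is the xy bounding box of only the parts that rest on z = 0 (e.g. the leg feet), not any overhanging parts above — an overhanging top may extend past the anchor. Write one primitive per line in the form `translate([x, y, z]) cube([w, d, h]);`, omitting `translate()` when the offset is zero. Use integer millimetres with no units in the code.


translate([252, 450, 0]) cube([1133, 254, 191]);
translate([252, 704, 191]) cube([1133, 254, 191]);
translate([252, 958, 382]) cube([1133, 254, 191]);
translate([252, 1212, 573]) cube([1133, 254, 191]);
translate([252, 1466, 764]) cube([1133, 254, 191]);
translate([252, 1720, 955]) cube([1133, 254, 191]);


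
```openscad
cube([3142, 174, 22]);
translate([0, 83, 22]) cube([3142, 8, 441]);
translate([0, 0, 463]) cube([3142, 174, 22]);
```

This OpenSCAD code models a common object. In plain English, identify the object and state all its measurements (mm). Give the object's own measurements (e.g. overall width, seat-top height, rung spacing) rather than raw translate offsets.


An I-beam lying along x, 3142 mm long. Overall section height 485 mm. Two flanges 174 mm wide (y) and 22 mm thick, one on the floor and one at the top; a web 8 mm thick runs between them, centred on the flange width.


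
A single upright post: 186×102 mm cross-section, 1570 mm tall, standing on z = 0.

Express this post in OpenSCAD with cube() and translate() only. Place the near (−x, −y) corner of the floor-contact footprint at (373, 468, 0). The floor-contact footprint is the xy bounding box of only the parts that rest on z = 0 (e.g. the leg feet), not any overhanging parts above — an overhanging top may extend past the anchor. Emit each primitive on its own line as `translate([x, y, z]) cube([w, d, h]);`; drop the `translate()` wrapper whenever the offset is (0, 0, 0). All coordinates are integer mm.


translate([373, 468, 0]) cube([186, 102, 1570]);


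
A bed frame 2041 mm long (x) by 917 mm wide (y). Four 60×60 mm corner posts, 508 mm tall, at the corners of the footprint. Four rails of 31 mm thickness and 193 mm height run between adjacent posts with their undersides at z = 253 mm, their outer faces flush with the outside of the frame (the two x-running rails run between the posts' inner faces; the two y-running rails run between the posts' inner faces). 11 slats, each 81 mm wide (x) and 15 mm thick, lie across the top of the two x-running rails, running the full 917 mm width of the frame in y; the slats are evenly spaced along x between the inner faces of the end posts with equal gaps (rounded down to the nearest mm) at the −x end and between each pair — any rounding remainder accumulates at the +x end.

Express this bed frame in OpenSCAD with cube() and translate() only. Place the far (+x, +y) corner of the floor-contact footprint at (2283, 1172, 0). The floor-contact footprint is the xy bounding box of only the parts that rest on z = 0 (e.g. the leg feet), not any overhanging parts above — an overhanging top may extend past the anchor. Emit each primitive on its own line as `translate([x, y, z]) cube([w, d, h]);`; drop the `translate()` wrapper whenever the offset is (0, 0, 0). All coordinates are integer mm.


translate([242, 255, 0]) cube([60, 60, 508]);
translate([242, 1112, 0]) cube([60, 60, 508]);
translate([2223, 255, 0]) cube([60, 60, 508]);
translate([2223, 1112, 0]) cube([60, 60, 508]);
translate([302, 255, 253]) cube([1921, 31, 193]);
translate([302, 1141, 253]) cube([1921, 31, 193]);
translate([242, 315, 253]) cube([31, 797, 193]);
translate([2252, 315, 253]) cube([31, 797, 193]);
translate([387, 255, 446]) cube([81, 917, 15]);
translate([553, 255, 446]) cube([81, 917, 15]);
translate([719, 255, 446]) cube([81, 917, 15]);
translate([885, 255, 446]) cube([81, 917, 15]);
translate([1051, 255, 446]) cube([81, 917, 15]);
translate([1217, 255, 446]) cube([81, 917, 15]);
translate([1383, 255, 446]) cube([81, 917, 15]);
translate([1549, 255, 446]) cube([81, 917, 15]);
translate([1715, 255, 446]) cube([81, 917, 15]);
translate([1881, 255, 446]) cube([81, 917, 15]);
translate([2047, 255, 446]) cube([81, 917, 15]);


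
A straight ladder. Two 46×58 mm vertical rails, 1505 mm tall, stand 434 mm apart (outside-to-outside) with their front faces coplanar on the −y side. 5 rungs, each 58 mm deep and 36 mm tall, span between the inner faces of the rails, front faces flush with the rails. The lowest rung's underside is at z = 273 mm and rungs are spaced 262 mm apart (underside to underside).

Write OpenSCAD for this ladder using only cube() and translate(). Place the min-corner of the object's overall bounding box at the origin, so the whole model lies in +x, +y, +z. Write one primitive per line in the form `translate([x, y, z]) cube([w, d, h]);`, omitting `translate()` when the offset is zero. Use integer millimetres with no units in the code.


cube([46, 58, 1505]);
translate([388, 0, 0]) cube([46, 58, 1505]);
translate([46, 0, 273]) cube([342, 58, 36]);
translate([46, 0, 535]) cube([342, 58, 36]);
translate([46, 0, 797]) cube([342, 58, 36]);
translate([46, 0, 1059]) cube([342, 58, 36]);
translate([46, 0, 1321]) cube([342, 58, 36]);


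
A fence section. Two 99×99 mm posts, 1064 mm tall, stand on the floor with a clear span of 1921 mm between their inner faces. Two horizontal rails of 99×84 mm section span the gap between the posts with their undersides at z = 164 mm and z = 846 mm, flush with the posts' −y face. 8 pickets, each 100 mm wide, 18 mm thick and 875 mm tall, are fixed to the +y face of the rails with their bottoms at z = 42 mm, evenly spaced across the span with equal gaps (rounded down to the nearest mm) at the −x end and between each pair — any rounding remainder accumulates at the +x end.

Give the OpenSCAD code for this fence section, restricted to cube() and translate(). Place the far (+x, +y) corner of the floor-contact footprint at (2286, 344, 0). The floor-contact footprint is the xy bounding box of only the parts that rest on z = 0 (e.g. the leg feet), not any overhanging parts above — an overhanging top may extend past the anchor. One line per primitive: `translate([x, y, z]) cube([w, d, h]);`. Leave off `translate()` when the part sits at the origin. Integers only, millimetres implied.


translate([167, 245, 0]) cube([99, 99, 1064]);
translate([2187, 245, 0]) cube([99, 99, 1064]);
translate([266, 245, 164]) cube([1921, 99, 84]);
translate([266, 245, 846]) cube([1921, 99, 84]);
translate([390, 344, 42]) cube([100, 18, 875]);
translate([614, 344, 42]) cube([100, 18, 875]);
translate([838, 344, 42]) cube([100, 18, 875]);
translate([1062, 344, 42]) cube([100, 18, 875]);
translate([1286, 344, 42]) cube([100, 18, 875]);
translate([1510, 344, 42]) cube([100, 18, 875]);
translate([1734, 344, 42]) cube([100, 18, 875]);
translate([1958, 344, 42]) cube([100, 18, 875]);


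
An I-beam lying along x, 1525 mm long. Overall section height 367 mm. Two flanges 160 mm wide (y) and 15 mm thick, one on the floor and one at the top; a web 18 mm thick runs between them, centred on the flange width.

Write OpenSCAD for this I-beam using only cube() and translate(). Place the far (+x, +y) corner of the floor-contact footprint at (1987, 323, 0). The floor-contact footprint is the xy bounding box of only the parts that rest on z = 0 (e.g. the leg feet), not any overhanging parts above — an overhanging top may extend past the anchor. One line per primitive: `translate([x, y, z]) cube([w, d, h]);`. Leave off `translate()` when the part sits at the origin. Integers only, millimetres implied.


translate([462, 163, 0]) cube([1525, 160, 15]);
translate([462, 234, 15]) cube([1525, 18, 337]);
translate([462, 163, 352]) cube([1525, 160, 15]);


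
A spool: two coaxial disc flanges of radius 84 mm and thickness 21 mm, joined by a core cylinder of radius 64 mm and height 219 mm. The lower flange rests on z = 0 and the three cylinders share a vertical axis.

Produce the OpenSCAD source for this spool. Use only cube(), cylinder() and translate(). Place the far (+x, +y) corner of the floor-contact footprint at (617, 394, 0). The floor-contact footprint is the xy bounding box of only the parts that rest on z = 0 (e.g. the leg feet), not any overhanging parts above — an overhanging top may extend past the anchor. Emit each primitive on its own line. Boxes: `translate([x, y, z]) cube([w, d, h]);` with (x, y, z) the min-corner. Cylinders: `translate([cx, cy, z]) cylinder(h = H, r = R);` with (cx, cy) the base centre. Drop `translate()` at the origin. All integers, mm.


translate([533, 310, 0]) cylinder(h = 21, r = 84);
translate([533, 310, 21]) cylinder(h = 219, r = 64);
translate([533, 310, 240]) cylinder(h = 21, r = 84);


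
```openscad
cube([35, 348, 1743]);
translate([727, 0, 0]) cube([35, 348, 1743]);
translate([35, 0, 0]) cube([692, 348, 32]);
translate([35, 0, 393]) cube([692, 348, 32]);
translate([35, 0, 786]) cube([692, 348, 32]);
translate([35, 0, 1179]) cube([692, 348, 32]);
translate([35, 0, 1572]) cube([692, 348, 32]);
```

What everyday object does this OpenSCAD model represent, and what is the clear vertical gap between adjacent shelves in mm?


A bookshelf. The clear shelf gap is 361 mm.

Two tall side panels with 5 horizontal boards between them — a bookshelf. The first two shelf undersides are at z = 0 and z = 393; with shelf thickness 32, the clear gap is 393 − 0 − 32 = 361 mm.


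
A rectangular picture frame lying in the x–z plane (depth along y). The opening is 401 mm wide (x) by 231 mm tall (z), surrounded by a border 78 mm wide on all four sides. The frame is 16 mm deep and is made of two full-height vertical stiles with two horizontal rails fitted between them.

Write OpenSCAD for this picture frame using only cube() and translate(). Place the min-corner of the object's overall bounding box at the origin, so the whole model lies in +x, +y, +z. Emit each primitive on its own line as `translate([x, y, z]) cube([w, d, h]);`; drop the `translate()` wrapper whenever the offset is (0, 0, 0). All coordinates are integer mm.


cube([78, 16, 387]);
translate([479, 0, 0]) cube([78, 16, 387]);
translate([78, 0, 0]) cube([401, 16, 78]);
translate([78, 0, 309]) cube([401, 16, 78]);
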